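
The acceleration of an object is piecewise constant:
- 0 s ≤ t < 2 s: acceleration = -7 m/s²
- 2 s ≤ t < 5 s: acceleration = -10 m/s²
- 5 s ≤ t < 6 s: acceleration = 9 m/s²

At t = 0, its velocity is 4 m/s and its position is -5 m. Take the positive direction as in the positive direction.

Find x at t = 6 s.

-121.5 m

On each constant-a segment, Δv = aΔt and Δx = v₀Δt + ½aΔt²; chain segment to segment.
0–2 s: v starts 4 m/s; Δx = 4·2 + ½·-7·2² = -6 m; v ends -10 m/s.
2–5 s: v starts -10 m/s; Δx = -10·3 + ½·-10·3² = -75 m; v ends -40 m/s.
5–6 s: v starts -40 m/s; Δx = -40·1 + ½·9·1² = -35.5 m; v ends -31 m/s.
x(6) = -5 + Σ Δx = -121.5 m.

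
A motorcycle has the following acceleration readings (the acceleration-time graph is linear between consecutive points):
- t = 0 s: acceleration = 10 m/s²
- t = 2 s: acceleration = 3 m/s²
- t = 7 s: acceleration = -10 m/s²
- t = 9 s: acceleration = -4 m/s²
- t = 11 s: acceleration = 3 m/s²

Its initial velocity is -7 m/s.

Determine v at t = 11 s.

-26.5 m/s

Δv equals the area under the a-t graph; then v = v₀ + Δv.
0–2 s: ½(10 + 3)(2) = 13 m/s
2–7 s: ½(3 + -10)(5) = -17.5 m/s
7–9 s: ½(-10 + -4)(2) = -14 m/s
9–11 s: ½(-4 + 3)(2) = -1 m/s
Δv = -19.5 m/s, so v(11) = -7 + (-19.5) = -26.5 m/s.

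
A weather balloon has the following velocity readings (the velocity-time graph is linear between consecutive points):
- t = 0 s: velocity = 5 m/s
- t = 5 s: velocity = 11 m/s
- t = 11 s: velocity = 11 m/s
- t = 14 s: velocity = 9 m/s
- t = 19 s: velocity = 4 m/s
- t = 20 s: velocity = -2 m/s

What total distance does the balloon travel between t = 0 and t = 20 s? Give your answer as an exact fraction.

Total distance travelled is ∫|v| dt — sum the magnitudes of each area piece.
0–5 s: |½(5 + 11)(5)| = 40 m
5–11 s: |11| × 6 = 66 m
11–14 s: |½(11 + 9)(3)| = 30 m
14–19 s: |½(9 + 4)(5)| = 32.5 m
19–20 s: v = 0 at t = 59/3 s; triangle areas 4/3 + 1/3 = 5/3 m
Total distance = 1021/6 m

1021/6 m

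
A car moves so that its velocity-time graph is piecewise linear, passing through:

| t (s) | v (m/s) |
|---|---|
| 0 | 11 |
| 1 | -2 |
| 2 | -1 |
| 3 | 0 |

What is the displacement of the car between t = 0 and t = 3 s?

Net displacement equals the area under the velocity-time graph (areas below the axis count negative).
0–1 s: ½(11 + -2)(1) = 4.5 m
1–2 s: ½(-2 + -1)(1) = -1.5 m
2–3 s: ½(-1 + 0)(1) = -0.5 m
Net displacement = 2.5 m

2.5 m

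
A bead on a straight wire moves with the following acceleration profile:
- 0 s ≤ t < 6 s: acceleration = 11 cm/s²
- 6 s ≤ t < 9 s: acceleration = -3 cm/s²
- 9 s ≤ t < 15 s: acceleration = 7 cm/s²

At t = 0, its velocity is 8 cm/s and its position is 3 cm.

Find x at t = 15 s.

973.5 cm

On each constant-a segment, Δv = aΔt and Δx = v₀Δt + ½aΔt²; chain segment to segment.
0–6 s: v starts 8 cm/s; Δx = 8·6 + ½·11·6² = 246 cm; v ends 74 cm/s.
6–9 s: v starts 74 cm/s; Δx = 74·3 + ½·-3·3² = 208.5 cm; v ends 65 cm/s.
9–15 s: v starts 65 cm/s; Δx = 65·6 + ½·7·6² = 516 cm; v ends 107 cm/s.
x(15) = 3 + Σ Δx = 973.5 cm.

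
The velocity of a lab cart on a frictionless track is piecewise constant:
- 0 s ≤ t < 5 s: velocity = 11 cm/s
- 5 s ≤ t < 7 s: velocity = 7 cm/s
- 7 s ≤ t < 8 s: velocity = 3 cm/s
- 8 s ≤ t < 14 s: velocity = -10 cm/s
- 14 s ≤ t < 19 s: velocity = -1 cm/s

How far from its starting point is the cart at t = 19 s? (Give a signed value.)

7 cm

Net displacement equals the area under the velocity-time graph (areas below the axis count negative).
0–5 s: 11 × 5 = 55 cm
5–7 s: 7 × 2 = 14 cm
7–8 s: 3 × 1 = 3 cm
8–14 s: -10 × 6 = -60 cm
14–19 s: -1 × 5 = -5 cm
Net displacement = 7 cm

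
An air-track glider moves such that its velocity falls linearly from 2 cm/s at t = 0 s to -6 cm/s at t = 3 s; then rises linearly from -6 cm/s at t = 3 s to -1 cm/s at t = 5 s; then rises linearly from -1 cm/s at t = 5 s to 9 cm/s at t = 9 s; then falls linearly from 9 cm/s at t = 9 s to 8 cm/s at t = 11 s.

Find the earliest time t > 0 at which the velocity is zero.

v changes sign on 0–3 s (from 2 to -6); the graph is linear there, so v = 0 at t = 0 + (-2)·(3 − 0)/(-6 − 2) = 0.75 s.

t = 0.75 s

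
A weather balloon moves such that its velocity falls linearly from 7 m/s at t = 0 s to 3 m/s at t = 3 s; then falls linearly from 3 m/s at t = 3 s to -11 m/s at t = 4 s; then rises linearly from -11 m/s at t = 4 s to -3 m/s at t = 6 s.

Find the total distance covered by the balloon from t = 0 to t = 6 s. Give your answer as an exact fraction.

Total distance travelled is ∫|v| dt — sum the magnitudes of each area piece.
0–3 s: |½(7 + 3)(3)| = 15 m
3–4 s: v = 0 at t = 45/14 s; triangle areas 9/28 + 121/28 = 65/14 m
4–6 s: |½(-11 + -3)(2)| = 14 m
Total distance = 471/14 m

471/14 m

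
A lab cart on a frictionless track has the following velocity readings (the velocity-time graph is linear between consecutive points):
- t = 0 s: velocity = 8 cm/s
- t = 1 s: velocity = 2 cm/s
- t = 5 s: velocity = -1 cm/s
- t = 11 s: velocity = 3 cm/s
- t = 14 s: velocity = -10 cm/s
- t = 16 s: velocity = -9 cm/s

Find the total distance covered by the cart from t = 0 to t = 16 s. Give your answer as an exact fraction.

Distance (not displacement) is the total path length: add the absolute areas under v-t.
0–1 s: |½(8 + 2)(1)| = 5 cm
1–5 s: v = 0 at t = 11/3 s; triangle areas 8/3 + 2/3 = 10/3 cm
5–11 s: v = 0 at t = 6.5 s; triangle areas 0.75 + 6.75 = 7.5 cm
11–14 s: v = 0 at t = 152/13 s; triangle areas 27/26 + 150/13 = 327/26 cm
14–16 s: |½(-10 + -9)(2)| = 19 cm
Total distance = 1849/39 cm

1849/39 cm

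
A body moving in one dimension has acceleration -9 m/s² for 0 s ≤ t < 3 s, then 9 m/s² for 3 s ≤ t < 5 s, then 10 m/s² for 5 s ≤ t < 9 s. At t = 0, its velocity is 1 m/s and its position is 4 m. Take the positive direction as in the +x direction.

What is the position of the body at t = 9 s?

On each constant-a segment, Δv = aΔt and Δx = v₀Δt + ½aΔt²; chain segment to segment.
0–3 s: v starts 1 m/s; Δx = 1·3 + ½·-9·3² = -37.5 m; v ends -26 m/s.
3–5 s: v starts -26 m/s; Δx = -26·2 + ½·9·2² = -34 m; v ends -8 m/s.
5–9 s: v starts -8 m/s; Δx = -8·4 + ½·10·4² = 48 m; v ends 32 m/s.
x(9) = 4 + Σ Δx = -19.5 m.

-19.5 m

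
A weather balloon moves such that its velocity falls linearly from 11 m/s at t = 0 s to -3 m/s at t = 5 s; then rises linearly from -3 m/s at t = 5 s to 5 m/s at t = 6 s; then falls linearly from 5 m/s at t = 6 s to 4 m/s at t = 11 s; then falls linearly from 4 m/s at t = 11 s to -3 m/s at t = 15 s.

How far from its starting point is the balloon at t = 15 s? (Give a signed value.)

45.5 m

Net displacement equals the area under the velocity-time graph (areas below the axis count negative).
0–5 s: ½(11 + -3)(5) = 20 m
5–6 s: ½(-3 + 5)(1) = 1 m
6–11 s: ½(5 + 4)(5) = 22.5 m
11–15 s: ½(4 + -3)(4) = 2 m
Net displacement = 45.5 m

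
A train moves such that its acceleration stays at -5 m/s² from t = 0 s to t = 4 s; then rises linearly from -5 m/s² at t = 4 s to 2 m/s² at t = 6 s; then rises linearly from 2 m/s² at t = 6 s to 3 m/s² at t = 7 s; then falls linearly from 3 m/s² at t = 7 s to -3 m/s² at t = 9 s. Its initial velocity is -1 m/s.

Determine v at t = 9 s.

-21.5 m/s

Δv equals the area under the a-t graph; then v = v₀ + Δv.
0–4 s: -5 × 4 = -20 m/s
4–6 s: ½(-5 + 2)(2) = -3 m/s
6–7 s: ½(2 + 3)(1) = 2.5 m/s
7–9 s: ½(3 + -3)(2) = 0 m/s
Δv = -20.5 m/s, so v(9) = -1 + (-20.5) = -21.5 m/s.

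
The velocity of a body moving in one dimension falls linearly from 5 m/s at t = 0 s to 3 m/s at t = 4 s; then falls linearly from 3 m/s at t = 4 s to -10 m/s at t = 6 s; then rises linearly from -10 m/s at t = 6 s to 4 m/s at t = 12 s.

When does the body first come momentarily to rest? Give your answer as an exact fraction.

t = 58/13 s

v changes sign on 4–6 s (from 3 to -10); the graph is linear there, so v = 0 at t = 4 + (-3)·(6 − 4)/(-10 − 3) = 58/13 s.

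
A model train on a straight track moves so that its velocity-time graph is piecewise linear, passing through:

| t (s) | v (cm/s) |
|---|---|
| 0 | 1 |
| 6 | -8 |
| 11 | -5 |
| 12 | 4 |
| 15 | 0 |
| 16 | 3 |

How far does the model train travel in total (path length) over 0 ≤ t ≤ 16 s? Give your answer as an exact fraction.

1151/18 cm

Distance (not displacement) is the total path length: add the absolute areas under v-t.
0–6 s: v = 0 at t = 2/3 s; triangle areas 1/3 + 64/3 = 65/3 cm
6–11 s: |½(-8 + -5)(5)| = 32.5 cm
11–12 s: v = 0 at t = 104/9 s; triangle areas 25/18 + 8/9 = 41/18 cm
12–15 s: |½(4 + 0)(3)| = 6 cm
15–16 s: |½(0 + 3)(1)| = 1.5 cm
Total distance = 1151/18 cm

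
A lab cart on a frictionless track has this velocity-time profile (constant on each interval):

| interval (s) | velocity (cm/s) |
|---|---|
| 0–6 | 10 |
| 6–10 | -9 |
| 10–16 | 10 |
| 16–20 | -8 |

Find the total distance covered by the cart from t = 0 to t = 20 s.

188 cm

Total distance travelled is ∫|v| dt — sum the magnitudes of each area piece.
0–6 s: |10| × 6 = 60 cm
6–10 s: |-9| × 4 = 36 cm
10–16 s: |10| × 6 = 60 cm
16–20 s: |-8| × 4 = 32 cm
Total distance = 188 cm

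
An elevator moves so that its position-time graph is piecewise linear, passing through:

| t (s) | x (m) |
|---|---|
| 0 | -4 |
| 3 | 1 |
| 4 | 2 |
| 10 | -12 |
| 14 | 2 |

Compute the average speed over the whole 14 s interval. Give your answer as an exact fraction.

17/7 m/s

Average speed = (total path length)/(elapsed time); on a piecewise-linear x-t graph the path length is Σ|Δx|.
0–3 s: |Δx| = |1 − -4| = 5 m
3–4 s: |Δx| = |2 − 1| = 1 m
4–10 s: |Δx| = |-12 − 2| = 14 m
10–14 s: |Δx| = |2 − -12| = 14 m
Total path = 34 m; average speed = 34/14 = 17/7 m/s.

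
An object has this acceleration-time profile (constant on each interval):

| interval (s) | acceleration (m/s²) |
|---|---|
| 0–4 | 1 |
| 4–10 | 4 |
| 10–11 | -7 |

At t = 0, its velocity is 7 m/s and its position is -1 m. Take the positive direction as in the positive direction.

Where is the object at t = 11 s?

On each constant-a segment, Δv = aΔt and Δx = v₀Δt + ½aΔt²; chain segment to segment.
0–4 s: v starts 7 m/s; Δx = 7·4 + ½·1·4² = 36 m; v ends 11 m/s.
4–10 s: v starts 11 m/s; Δx = 11·6 + ½·4·6² = 138 m; v ends 35 m/s.
10–11 s: v starts 35 m/s; Δx = 35·1 + ½·-7·1² = 31.5 m; v ends 28 m/s.
x(11) = -1 + Σ Δx = 204.5 m.

204.5 m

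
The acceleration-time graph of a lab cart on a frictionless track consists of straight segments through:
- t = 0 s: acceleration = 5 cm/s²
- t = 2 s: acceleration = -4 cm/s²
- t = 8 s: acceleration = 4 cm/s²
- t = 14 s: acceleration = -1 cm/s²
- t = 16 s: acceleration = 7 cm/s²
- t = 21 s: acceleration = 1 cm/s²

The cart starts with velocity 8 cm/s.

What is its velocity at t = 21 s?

Δv equals the area under the a-t graph; then v = v₀ + Δv.
0–2 s: ½(5 + -4)(2) = 1 cm/s
2–8 s: ½(-4 + 4)(6) = 0 cm/s
8–14 s: ½(4 + -1)(6) = 9 cm/s
14–16 s: ½(-1 + 7)(2) = 6 cm/s
16–21 s: ½(7 + 1)(5) = 20 cm/s
Δv = 36 cm/s, so v(21) = 8 + (36) = 44 cm/s.

44 cm/s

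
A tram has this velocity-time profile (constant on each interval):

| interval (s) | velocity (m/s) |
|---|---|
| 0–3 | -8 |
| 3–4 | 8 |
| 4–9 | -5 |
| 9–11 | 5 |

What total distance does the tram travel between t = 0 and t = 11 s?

67 m

Total distance travelled is ∫|v| dt — sum the magnitudes of each area piece.
0–3 s: |-8| × 3 = 24 m
3–4 s: |8| × 1 = 8 m
4–9 s: |-5| × 5 = 25 m
9–11 s: |5| × 2 = 10 m
Total distance = 67 m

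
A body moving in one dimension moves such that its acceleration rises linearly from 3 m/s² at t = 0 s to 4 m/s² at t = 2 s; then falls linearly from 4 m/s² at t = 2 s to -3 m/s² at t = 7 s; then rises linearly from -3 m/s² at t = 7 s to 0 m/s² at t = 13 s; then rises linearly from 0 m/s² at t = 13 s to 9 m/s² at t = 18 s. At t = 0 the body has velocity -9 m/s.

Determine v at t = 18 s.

Δv equals the area under the a-t graph; then v = v₀ + Δv.
0–2 s: ½(3 + 4)(2) = 7 m/s
2–7 s: ½(4 + -3)(5) = 2.5 m/s
7–13 s: ½(-3 + 0)(6) = -9 m/s
13–18 s: ½(0 + 9)(5) = 22.5 m/s
Δv = 23 m/s, so v(18) = -9 + (23) = 14 m/s.

14 m/s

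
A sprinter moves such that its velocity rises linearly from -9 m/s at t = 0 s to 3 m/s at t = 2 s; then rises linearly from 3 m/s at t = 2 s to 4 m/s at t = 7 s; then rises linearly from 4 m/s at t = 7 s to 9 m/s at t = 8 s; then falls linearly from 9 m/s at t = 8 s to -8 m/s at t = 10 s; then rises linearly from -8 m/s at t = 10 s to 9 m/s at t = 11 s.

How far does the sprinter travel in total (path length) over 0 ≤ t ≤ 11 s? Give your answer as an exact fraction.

Total distance travelled is ∫|v| dt — sum the magnitudes of each area piece.
0–2 s: v = 0 at t = 1.5 s; triangle areas 6.75 + 0.75 = 7.5 m
2–7 s: |½(3 + 4)(5)| = 17.5 m
7–8 s: |½(4 + 9)(1)| = 6.5 m
8–10 s: v = 0 at t = 154/17 s; triangle areas 81/17 + 64/17 = 145/17 m
10–11 s: v = 0 at t = 178/17 s; triangle areas 32/17 + 81/34 = 145/34 m
Total distance = 753/17 m

753/17 m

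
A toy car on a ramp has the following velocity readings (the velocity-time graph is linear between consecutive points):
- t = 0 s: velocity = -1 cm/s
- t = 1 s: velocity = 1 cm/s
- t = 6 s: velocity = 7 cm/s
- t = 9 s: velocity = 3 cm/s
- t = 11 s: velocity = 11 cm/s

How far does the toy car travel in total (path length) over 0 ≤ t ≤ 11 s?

49.5 cm

Distance (not displacement) is the total path length: add the absolute areas under v-t.
0–1 s: v = 0 at t = 0.5 s; triangle areas 0.25 + 0.25 = 0.5 cm
1–6 s: |½(1 + 7)(5)| = 20 cm
6–9 s: |½(7 + 3)(3)| = 15 cm
9–11 s: |½(3 + 11)(2)| = 14 cm
Total distance = 49.5 cm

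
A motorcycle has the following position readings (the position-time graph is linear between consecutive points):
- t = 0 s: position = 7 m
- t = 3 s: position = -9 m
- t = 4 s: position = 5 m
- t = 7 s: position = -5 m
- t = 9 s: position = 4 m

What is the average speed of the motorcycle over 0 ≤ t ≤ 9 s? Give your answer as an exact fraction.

49/9 m/s

Average speed = (total path length)/(elapsed time); on a piecewise-linear x-t graph the path length is Σ|Δx|.
0–3 s: |Δx| = |-9 − 7| = 16 m
3–4 s: |Δx| = |5 − -9| = 14 m
4–7 s: |Δx| = |-5 − 5| = 10 m
7–9 s: |Δx| = |4 − -5| = 9 m
Total path = 49 m; average speed = 49/9 = 49/9 m/s.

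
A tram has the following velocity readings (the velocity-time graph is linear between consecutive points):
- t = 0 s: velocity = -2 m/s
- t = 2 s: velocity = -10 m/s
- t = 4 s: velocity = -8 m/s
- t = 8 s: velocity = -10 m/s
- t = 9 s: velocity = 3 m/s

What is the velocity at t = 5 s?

-8.5 m/s

On 4–8 s the graph is linear from -8 to -10 m/s: v(5) = -8 + (-10 − -8)·(5 − 4)/(8 − 4) = -8.5 m/s.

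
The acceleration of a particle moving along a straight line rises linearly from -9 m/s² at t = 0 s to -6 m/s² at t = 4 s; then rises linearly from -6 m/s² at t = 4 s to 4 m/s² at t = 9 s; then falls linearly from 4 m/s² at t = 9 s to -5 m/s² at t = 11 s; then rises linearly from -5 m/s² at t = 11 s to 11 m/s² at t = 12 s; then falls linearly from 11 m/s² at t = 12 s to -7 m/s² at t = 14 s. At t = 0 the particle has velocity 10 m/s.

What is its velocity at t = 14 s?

Δv equals the area under the a-t graph; then v = v₀ + Δv.
0–4 s: ½(-9 + -6)(4) = -30 m/s
4–9 s: ½(-6 + 4)(5) = -5 m/s
9–11 s: ½(4 + -5)(2) = -1 m/s
11–12 s: ½(-5 + 11)(1) = 3 m/s
12–14 s: ½(11 + -7)(2) = 4 m/s
Δv = -29 m/s, so v(14) = 10 + (-29) = -19 m/s.

-19 m/s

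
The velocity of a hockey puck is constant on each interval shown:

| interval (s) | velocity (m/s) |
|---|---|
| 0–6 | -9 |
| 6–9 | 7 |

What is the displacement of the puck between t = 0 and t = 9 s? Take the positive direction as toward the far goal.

Net displacement equals the area under the velocity-time graph (areas below the axis count negative).
0–6 s: -9 × 6 = -54 m
6–9 s: 7 × 3 = 21 m
Net displacement = -33 m

-33 m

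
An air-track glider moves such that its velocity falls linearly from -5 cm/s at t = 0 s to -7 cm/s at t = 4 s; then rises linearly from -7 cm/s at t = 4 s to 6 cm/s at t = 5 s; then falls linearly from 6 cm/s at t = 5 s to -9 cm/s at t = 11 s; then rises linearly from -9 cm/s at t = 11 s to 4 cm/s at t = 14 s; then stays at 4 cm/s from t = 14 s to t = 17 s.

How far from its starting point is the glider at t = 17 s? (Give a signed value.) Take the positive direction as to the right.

-29 cm

Net displacement equals the area under the velocity-time graph (areas below the axis count negative).
0–4 s: ½(-5 + -7)(4) = -24 cm
4–5 s: ½(-7 + 6)(1) = -0.5 cm
5–11 s: ½(6 + -9)(6) = -9 cm
11–14 s: ½(-9 + 4)(3) = -7.5 cm
14–17 s: 4 × 3 = 12 cm
Net displacement = -29 cm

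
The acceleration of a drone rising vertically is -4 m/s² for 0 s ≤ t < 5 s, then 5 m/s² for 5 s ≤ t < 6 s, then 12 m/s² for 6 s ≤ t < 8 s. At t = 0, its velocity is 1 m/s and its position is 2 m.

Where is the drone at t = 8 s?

-63.5 m

On each constant-a segment, Δv = aΔt and Δx = v₀Δt + ½aΔt²; chain segment to segment.
0–5 s: v starts 1 m/s; Δx = 1·5 + ½·-4·5² = -45 m; v ends -19 m/s.
5–6 s: v starts -19 m/s; Δx = -19·1 + ½·5·1² = -16.5 m; v ends -14 m/s.
6–8 s: v starts -14 m/s; Δx = -14·2 + ½·12·2² = -4 m; v ends 10 m/s.
x(8) = 2 + Σ Δx = -63.5 m.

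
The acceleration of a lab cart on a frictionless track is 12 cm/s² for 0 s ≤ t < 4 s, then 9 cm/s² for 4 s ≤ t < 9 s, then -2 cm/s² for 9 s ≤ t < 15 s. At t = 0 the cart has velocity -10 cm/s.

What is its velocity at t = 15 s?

71 cm/s

Δv equals the area under the a-t graph; then v = v₀ + Δv.
0–4 s: 12 × 4 = 48 cm/s
4–9 s: 9 × 5 = 45 cm/s
9–15 s: -2 × 6 = -12 cm/s
Δv = 81 cm/s, so v(15) = -10 + (81) = 71 cm/s.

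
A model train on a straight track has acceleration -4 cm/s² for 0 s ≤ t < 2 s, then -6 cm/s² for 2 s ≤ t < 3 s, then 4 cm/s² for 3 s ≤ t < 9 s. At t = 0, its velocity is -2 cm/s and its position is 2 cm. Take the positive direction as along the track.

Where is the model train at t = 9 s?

-47 cm

On each constant-a segment, Δv = aΔt and Δx = v₀Δt + ½aΔt²; chain segment to segment.
0–2 s: v starts -2 cm/s; Δx = -2·2 + ½·-4·2² = -12 cm; v ends -10 cm/s.
2–3 s: v starts -10 cm/s; Δx = -10·1 + ½·-6·1² = -13 cm; v ends -16 cm/s.
3–9 s: v starts -16 cm/s; Δx = -16·6 + ½·4·6² = -24 cm; v ends 8 cm/s.
x(9) = 2 + Σ Δx = -47 cm.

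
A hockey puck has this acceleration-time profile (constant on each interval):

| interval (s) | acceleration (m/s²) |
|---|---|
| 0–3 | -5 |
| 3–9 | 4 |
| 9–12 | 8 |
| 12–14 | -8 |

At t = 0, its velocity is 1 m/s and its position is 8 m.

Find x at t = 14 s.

On each constant-a segment, Δv = aΔt and Δx = v₀Δt + ½aΔt²; chain segment to segment.
0–3 s: v starts 1 m/s; Δx = 1·3 + ½·-5·3² = -19.5 m; v ends -14 m/s.
3–9 s: v starts -14 m/s; Δx = -14·6 + ½·4·6² = -12 m; v ends 10 m/s.
9–12 s: v starts 10 m/s; Δx = 10·3 + ½·8·3² = 66 m; v ends 34 m/s.
12–14 s: v starts 34 m/s; Δx = 34·2 + ½·-8·2² = 52 m; v ends 18 m/s.
x(14) = 8 + Σ Δx = 94.5 m.

94.5 m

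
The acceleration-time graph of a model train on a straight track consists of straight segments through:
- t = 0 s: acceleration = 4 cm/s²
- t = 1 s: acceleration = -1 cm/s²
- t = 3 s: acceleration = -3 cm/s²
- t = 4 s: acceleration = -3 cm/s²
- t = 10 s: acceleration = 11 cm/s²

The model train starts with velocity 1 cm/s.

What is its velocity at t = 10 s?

Δv equals the area under the a-t graph; then v = v₀ + Δv.
0–1 s: ½(4 + -1)(1) = 1.5 cm/s
1–3 s: ½(-1 + -3)(2) = -4 cm/s
3–4 s: -3 × 1 = -3 cm/s
4–10 s: ½(-3 + 11)(6) = 24 cm/s
Δv = 18.5 cm/s, so v(10) = 1 + (18.5) = 19.5 cm/s.

19.5 cm/s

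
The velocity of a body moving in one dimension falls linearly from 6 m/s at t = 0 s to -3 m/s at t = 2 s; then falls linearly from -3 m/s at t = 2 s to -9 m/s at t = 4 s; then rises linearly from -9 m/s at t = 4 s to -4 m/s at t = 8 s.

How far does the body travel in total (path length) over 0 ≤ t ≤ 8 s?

Distance (not displacement) is the total path length: add the absolute areas under v-t.
0–2 s: v = 0 at t = 4/3 s; triangle areas 4 + 1 = 5 m
2–4 s: |½(-3 + -9)(2)| = 12 m
4–8 s: |½(-9 + -4)(4)| = 26 m
Total distance = 43 m

43 m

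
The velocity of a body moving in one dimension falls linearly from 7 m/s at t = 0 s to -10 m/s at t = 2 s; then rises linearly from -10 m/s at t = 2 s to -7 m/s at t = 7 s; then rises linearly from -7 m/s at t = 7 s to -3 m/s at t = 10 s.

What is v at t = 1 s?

-1.5 m/s

On 0–2 s the graph is linear from 7 to -10 m/s: v(1) = 7 + (-10 − 7)·(1 − 0)/(2 − 0) = -1.5 m/s.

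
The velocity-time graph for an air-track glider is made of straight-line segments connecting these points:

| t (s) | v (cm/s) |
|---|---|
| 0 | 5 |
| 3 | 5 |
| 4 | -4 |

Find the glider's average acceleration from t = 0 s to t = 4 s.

Average acceleration = Δv/Δt = (-4 − 5)/(4 − 0) = -2.25 cm/s².

-2.25 cm/s²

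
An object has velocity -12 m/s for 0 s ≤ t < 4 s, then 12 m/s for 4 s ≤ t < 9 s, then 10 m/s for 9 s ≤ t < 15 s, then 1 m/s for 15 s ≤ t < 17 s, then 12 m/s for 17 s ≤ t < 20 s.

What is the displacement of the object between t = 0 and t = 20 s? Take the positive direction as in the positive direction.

110 m

Displacement is the signed area under the v-t curve.
0–4 s: -12 × 4 = -48 m
4–9 s: 12 × 5 = 60 m
9–15 s: 10 × 6 = 60 m
15–17 s: 1 × 2 = 2 m
17–20 s: 12 × 3 = 36 m
Net displacement = 110 m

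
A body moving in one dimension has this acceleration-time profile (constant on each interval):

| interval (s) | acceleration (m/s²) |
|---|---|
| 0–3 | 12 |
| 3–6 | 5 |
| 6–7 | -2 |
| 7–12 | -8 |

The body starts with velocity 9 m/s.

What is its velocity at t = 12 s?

18 m/s

Δv equals the area under the a-t graph; then v = v₀ + Δv.
0–3 s: 12 × 3 = 36 m/s
3–6 s: 5 × 3 = 15 m/s
6–7 s: -2 × 1 = -2 m/s
7–12 s: -8 × 5 = -40 m/s
Δv = 9 m/s, so v(12) = 9 + (9) = 18 m/s.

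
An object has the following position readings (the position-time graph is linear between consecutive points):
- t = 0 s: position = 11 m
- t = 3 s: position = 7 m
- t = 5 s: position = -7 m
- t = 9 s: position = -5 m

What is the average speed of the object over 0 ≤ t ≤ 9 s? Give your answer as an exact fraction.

Average speed = (total path length)/(elapsed time); on a piecewise-linear x-t graph the path length is Σ|Δx|.
0–3 s: |Δx| = |7 − 11| = 4 m
3–5 s: |Δx| = |-7 − 7| = 14 m
5–9 s: |Δx| = |-5 − -7| = 2 m
Total path = 20 m; average speed = 20/9 = 20/9 m/s.

20/9 m/s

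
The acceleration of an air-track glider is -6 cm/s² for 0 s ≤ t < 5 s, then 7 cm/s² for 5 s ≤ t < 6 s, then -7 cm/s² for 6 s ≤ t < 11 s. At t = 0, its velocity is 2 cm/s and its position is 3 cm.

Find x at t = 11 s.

On each constant-a segment, Δv = aΔt and Δx = v₀Δt + ½aΔt²; chain segment to segment.
0–5 s: v starts 2 cm/s; Δx = 2·5 + ½·-6·5² = -65 cm; v ends -28 cm/s.
5–6 s: v starts -28 cm/s; Δx = -28·1 + ½·7·1² = -24.5 cm; v ends -21 cm/s.
6–11 s: v starts -21 cm/s; Δx = -21·5 + ½·-7·5² = -192.5 cm; v ends -56 cm/s.
x(11) = 3 + Σ Δx = -279 cm.

-279 cm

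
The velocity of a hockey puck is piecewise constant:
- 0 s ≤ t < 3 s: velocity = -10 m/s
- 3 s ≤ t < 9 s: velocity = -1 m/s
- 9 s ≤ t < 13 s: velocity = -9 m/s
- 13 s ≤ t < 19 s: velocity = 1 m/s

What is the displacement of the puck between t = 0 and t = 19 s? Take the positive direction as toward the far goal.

Net displacement equals the area under the velocity-time graph (areas below the axis count negative).
0–3 s: -10 × 3 = -30 m
3–9 s: -1 × 6 = -6 m
9–13 s: -9 × 4 = -36 m
13–19 s: 1 × 6 = 6 m
Net displacement = -66 m

-66 m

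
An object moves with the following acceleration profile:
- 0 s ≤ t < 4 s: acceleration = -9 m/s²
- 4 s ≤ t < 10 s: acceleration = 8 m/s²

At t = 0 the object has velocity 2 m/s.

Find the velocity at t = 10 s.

14 m/s

Δv equals the area under the a-t graph; then v = v₀ + Δv.
0–4 s: -9 × 4 = -36 m/s
4–10 s: 8 × 6 = 48 m/s
Δv = 12 m/s, so v(10) = 2 + (12) = 14 m/s.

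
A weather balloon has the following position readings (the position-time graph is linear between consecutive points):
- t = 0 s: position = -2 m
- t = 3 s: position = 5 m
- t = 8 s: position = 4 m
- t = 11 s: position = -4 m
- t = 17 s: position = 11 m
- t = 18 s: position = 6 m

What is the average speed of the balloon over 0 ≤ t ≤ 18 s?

2 m/s

Average speed = (total path length)/(elapsed time); on a piecewise-linear x-t graph the path length is Σ|Δx|.
0–3 s: |Δx| = |5 − -2| = 7 m
3–8 s: |Δx| = |4 − 5| = 1 m
8–11 s: |Δx| = |-4 − 4| = 8 m
11–17 s: |Δx| = |11 − -4| = 15 m
17–18 s: |Δx| = |6 − 11| = 5 m
Total path = 36 m; average speed = 36/18 = 2 m/s.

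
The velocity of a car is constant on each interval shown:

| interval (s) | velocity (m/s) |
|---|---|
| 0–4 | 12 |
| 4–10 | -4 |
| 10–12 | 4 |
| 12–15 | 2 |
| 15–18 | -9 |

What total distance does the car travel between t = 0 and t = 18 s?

113 m

Distance (not displacement) is the total path length: add the absolute areas under v-t.
0–4 s: |12| × 4 = 48 m
4–10 s: |-4| × 6 = 24 m
10–12 s: |4| × 2 = 8 m
12–15 s: |2| × 3 = 6 m
15–18 s: |-9| × 3 = 27 m
Total distance = 113 m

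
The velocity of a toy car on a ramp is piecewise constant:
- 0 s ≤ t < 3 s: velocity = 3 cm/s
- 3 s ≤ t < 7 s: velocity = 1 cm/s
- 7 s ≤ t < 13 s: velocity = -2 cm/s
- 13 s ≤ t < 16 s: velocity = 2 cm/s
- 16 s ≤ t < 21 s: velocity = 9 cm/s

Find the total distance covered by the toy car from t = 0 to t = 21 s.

Total distance travelled is ∫|v| dt — sum the magnitudes of each area piece.
0–3 s: |3| × 3 = 9 cm
3–7 s: |1| × 4 = 4 cm
7–13 s: |-2| × 6 = 12 cm
13–16 s: |2| × 3 = 6 cm
16–21 s: |9| × 5 = 45 cm
Total distance = 76 cm

76 cm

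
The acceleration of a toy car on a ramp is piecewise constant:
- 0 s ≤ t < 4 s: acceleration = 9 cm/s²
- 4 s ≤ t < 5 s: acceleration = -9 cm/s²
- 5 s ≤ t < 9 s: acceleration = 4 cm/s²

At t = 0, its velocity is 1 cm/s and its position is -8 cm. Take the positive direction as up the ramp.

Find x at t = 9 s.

On each constant-a segment, Δv = aΔt and Δx = v₀Δt + ½aΔt²; chain segment to segment.
0–4 s: v starts 1 cm/s; Δx = 1·4 + ½·9·4² = 76 cm; v ends 37 cm/s.
4–5 s: v starts 37 cm/s; Δx = 37·1 + ½·-9·1² = 32.5 cm; v ends 28 cm/s.
5–9 s: v starts 28 cm/s; Δx = 28·4 + ½·4·4² = 144 cm; v ends 44 cm/s.
x(9) = -8 + Σ Δx = 244.5 cm.

244.5 cm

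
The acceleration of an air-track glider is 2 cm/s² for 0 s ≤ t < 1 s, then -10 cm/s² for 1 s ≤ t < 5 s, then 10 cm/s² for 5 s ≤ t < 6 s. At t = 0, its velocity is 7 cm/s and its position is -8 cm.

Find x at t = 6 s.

On each constant-a segment, Δv = aΔt and Δx = v₀Δt + ½aΔt²; chain segment to segment.
0–1 s: v starts 7 cm/s; Δx = 7·1 + ½·2·1² = 8 cm; v ends 9 cm/s.
1–5 s: v starts 9 cm/s; Δx = 9·4 + ½·-10·4² = -44 cm; v ends -31 cm/s.
5–6 s: v starts -31 cm/s; Δx = -31·1 + ½·10·1² = -26 cm; v ends -21 cm/s.
x(6) = -8 + Σ Δx = -70 cm.

-70 cm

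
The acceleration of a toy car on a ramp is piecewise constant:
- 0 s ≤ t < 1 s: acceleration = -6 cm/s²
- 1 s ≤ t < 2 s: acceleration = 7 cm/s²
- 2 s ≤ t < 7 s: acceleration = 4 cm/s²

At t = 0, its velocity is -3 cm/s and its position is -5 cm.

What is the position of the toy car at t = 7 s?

On each constant-a segment, Δv = aΔt and Δx = v₀Δt + ½aΔt²; chain segment to segment.
0–1 s: v starts -3 cm/s; Δx = -3·1 + ½·-6·1² = -6 cm; v ends -9 cm/s.
1–2 s: v starts -9 cm/s; Δx = -9·1 + ½·7·1² = -5.5 cm; v ends -2 cm/s.
2–7 s: v starts -2 cm/s; Δx = -2·5 + ½·4·5² = 40 cm; v ends 18 cm/s.
x(7) = -5 + Σ Δx = 23.5 cm.

23.5 cm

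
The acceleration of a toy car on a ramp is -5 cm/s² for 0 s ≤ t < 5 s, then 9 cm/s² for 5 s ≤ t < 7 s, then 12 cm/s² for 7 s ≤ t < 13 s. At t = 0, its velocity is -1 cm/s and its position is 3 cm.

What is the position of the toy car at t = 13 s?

69.5 cm

On each constant-a segment, Δv = aΔt and Δx = v₀Δt + ½aΔt²; chain segment to segment.
0–5 s: v starts -1 cm/s; Δx = -1·5 + ½·-5·5² = -67.5 cm; v ends -26 cm/s.
5–7 s: v starts -26 cm/s; Δx = -26·2 + ½·9·2² = -34 cm; v ends -8 cm/s.
7–13 s: v starts -8 cm/s; Δx = -8·6 + ½·12·6² = 168 cm; v ends 64 cm/s.
x(13) = 3 + Σ Δx = 69.5 cm.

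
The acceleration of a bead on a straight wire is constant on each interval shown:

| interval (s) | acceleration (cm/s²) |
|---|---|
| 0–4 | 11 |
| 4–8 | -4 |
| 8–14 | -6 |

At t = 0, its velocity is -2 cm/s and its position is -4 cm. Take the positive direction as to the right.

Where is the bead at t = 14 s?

260 cm

On each constant-a segment, Δv = aΔt and Δx = v₀Δt + ½aΔt²; chain segment to segment.
0–4 s: v starts -2 cm/s; Δx = -2·4 + ½·11·4² = 80 cm; v ends 42 cm/s.
4–8 s: v starts 42 cm/s; Δx = 42·4 + ½·-4·4² = 136 cm; v ends 26 cm/s.
8–14 s: v starts 26 cm/s; Δx = 26·6 + ½·-6·6² = 48 cm; v ends -10 cm/s.
x(14) = -4 + Σ Δx = 260 cm.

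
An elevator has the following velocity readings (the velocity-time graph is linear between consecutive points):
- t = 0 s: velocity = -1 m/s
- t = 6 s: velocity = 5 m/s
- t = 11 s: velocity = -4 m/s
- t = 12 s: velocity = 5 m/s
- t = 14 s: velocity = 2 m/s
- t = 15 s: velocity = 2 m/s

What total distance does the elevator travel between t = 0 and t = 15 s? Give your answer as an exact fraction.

Total distance travelled is ∫|v| dt — sum the magnitudes of each area piece.
0–6 s: v = 0 at t = 1 s; triangle areas 0.5 + 12.5 = 13 m
6–11 s: v = 0 at t = 79/9 s; triangle areas 125/18 + 40/9 = 205/18 m
11–12 s: v = 0 at t = 103/9 s; triangle areas 8/9 + 25/18 = 41/18 m
12–14 s: |½(5 + 2)(2)| = 7 m
14–15 s: |2| × 1 = 2 m
Total distance = 107/3 m

107/3 m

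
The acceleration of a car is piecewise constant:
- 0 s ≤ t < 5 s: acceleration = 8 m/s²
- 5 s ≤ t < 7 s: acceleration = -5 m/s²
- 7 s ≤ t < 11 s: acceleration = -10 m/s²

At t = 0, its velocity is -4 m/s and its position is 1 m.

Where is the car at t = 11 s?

On each constant-a segment, Δv = aΔt and Δx = v₀Δt + ½aΔt²; chain segment to segment.
0–5 s: v starts -4 m/s; Δx = -4·5 + ½·8·5² = 80 m; v ends 36 m/s.
5–7 s: v starts 36 m/s; Δx = 36·2 + ½·-5·2² = 62 m; v ends 26 m/s.
7–11 s: v starts 26 m/s; Δx = 26·4 + ½·-10·4² = 24 m; v ends -14 m/s.
x(11) = 1 + Σ Δx = 167 m.

167 m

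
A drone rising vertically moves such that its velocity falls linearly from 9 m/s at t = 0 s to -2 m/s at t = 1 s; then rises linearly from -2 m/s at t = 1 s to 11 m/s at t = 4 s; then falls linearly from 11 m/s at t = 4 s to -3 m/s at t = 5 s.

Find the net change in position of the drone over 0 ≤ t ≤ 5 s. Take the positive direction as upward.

21 m

Net displacement equals the area under the velocity-time graph (areas below the axis count negative).
0–1 s: ½(9 + -2)(1) = 3.5 m
1–4 s: ½(-2 + 11)(3) = 13.5 m
4–5 s: ½(11 + -3)(1) = 4 m
Net displacement = 21 m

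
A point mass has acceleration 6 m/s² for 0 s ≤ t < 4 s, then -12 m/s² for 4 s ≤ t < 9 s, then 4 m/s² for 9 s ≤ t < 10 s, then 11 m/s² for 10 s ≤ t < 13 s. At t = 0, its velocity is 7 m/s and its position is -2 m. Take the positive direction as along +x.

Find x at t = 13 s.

On each constant-a segment, Δv = aΔt and Δx = v₀Δt + ½aΔt²; chain segment to segment.
0–4 s: v starts 7 m/s; Δx = 7·4 + ½·6·4² = 76 m; v ends 31 m/s.
4–9 s: v starts 31 m/s; Δx = 31·5 + ½·-12·5² = 5 m; v ends -29 m/s.
9–10 s: v starts -29 m/s; Δx = -29·1 + ½·4·1² = -27 m; v ends -25 m/s.
10–13 s: v starts -25 m/s; Δx = -25·3 + ½·11·3² = -25.5 m; v ends 8 m/s.
x(13) = -2 + Σ Δx = 26.5 m.

26.5 m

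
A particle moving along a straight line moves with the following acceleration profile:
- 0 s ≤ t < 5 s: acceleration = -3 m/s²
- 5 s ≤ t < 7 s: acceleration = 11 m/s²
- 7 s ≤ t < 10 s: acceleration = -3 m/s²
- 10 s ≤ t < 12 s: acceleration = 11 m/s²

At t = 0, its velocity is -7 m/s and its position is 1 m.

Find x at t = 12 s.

-103 m

On each constant-a segment, Δv = aΔt and Δx = v₀Δt + ½aΔt²; chain segment to segment.
0–5 s: v starts -7 m/s; Δx = -7·5 + ½·-3·5² = -72.5 m; v ends -22 m/s.
5–7 s: v starts -22 m/s; Δx = -22·2 + ½·11·2² = -22 m; v ends 0 m/s.
7–10 s: v starts 0 m/s; Δx = 0·3 + ½·-3·3² = -13.5 m; v ends -9 m/s.
10–12 s: v starts -9 m/s; Δx = -9·2 + ½·11·2² = 4 m; v ends 13 m/s.
x(12) = 1 + Σ Δx = -103 m.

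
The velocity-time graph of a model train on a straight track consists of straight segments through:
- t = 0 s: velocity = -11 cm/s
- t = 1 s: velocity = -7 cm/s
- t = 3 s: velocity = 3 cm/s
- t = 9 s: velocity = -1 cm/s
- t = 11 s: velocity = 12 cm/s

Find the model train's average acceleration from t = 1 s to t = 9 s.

Average acceleration = Δv/Δt = (-1 − -7)/(9 − 1) = 0.75 cm/s².

0.75 cm/s²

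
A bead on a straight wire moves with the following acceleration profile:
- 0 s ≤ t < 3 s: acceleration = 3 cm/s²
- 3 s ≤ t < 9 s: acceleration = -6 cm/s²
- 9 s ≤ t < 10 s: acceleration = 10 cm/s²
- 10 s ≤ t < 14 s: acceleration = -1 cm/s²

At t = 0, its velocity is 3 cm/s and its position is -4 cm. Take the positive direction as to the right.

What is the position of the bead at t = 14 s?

On each constant-a segment, Δv = aΔt and Δx = v₀Δt + ½aΔt²; chain segment to segment.
0–3 s: v starts 3 cm/s; Δx = 3·3 + ½·3·3² = 22.5 cm; v ends 12 cm/s.
3–9 s: v starts 12 cm/s; Δx = 12·6 + ½·-6·6² = -36 cm; v ends -24 cm/s.
9–10 s: v starts -24 cm/s; Δx = -24·1 + ½·10·1² = -19 cm; v ends -14 cm/s.
10–14 s: v starts -14 cm/s; Δx = -14·4 + ½·-1·4² = -64 cm; v ends -18 cm/s.
x(14) = -4 + Σ Δx = -100.5 cm.

-100.5 cm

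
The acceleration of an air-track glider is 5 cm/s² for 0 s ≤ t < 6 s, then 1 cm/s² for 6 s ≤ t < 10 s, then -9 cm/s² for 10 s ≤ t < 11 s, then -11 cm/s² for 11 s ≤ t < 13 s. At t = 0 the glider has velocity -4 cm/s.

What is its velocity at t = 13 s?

Δv equals the area under the a-t graph; then v = v₀ + Δv.
0–6 s: 5 × 6 = 30 cm/s
6–10 s: 1 × 4 = 4 cm/s
10–11 s: -9 × 1 = -9 cm/s
11–13 s: -11 × 2 = -22 cm/s
Δv = 3 cm/s, so v(13) = -4 + (3) = -1 cm/s.

-1 cm/s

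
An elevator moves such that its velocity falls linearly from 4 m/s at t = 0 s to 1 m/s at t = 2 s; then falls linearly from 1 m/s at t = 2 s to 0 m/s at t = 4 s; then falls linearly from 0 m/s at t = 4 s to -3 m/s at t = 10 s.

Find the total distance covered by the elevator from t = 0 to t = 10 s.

Distance (not displacement) is the total path length: add the absolute areas under v-t.
0–2 s: |½(4 + 1)(2)| = 5 m
2–4 s: |½(1 + 0)(2)| = 1 m
4–10 s: |½(0 + -3)(6)| = 9 m
Total distance = 15 m

15 m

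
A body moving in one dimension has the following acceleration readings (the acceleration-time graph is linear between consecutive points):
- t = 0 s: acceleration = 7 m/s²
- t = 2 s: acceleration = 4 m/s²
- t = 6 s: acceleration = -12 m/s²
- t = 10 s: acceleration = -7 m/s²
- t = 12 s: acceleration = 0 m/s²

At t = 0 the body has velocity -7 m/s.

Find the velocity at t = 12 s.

-57 m/s

Δv equals the area under the a-t graph; then v = v₀ + Δv.
0–2 s: ½(7 + 4)(2) = 11 m/s
2–6 s: ½(4 + -12)(4) = -16 m/s
6–10 s: ½(-12 + -7)(4) = -38 m/s
10–12 s: ½(-7 + 0)(2) = -7 m/s
Δv = -50 m/s, so v(12) = -7 + (-50) = -57 m/s.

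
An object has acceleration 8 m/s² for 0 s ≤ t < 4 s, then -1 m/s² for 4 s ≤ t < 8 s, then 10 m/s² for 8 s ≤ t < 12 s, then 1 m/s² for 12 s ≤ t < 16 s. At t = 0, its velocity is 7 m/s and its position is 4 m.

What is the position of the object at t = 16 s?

772 m

On each constant-a segment, Δv = aΔt and Δx = v₀Δt + ½aΔt²; chain segment to segment.
0–4 s: v starts 7 m/s; Δx = 7·4 + ½·8·4² = 92 m; v ends 39 m/s.
4–8 s: v starts 39 m/s; Δx = 39·4 + ½·-1·4² = 148 m; v ends 35 m/s.
8–12 s: v starts 35 m/s; Δx = 35·4 + ½·10·4² = 220 m; v ends 75 m/s.
12–16 s: v starts 75 m/s; Δx = 75·4 + ½·1·4² = 308 m; v ends 79 m/s.
x(16) = 4 + Σ Δx = 772 m.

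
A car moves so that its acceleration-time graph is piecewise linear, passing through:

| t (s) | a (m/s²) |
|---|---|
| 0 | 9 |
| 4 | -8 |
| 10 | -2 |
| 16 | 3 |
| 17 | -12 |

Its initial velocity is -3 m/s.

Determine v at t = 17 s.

Δv equals the area under the a-t graph; then v = v₀ + Δv.
0–4 s: ½(9 + -8)(4) = 2 m/s
4–10 s: ½(-8 + -2)(6) = -30 m/s
10–16 s: ½(-2 + 3)(6) = 3 m/s
16–17 s: ½(3 + -12)(1) = -4.5 m/s
Δv = -29.5 m/s, so v(17) = -3 + (-29.5) = -32.5 m/s.

-32.5 m/s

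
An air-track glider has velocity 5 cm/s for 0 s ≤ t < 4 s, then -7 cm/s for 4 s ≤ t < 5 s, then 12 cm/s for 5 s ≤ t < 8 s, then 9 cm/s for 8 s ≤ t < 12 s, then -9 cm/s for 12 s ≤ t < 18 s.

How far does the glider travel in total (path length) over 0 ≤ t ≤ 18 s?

Distance (not displacement) is the total path length: add the absolute areas under v-t.
0–4 s: |5| × 4 = 20 cm
4–5 s: |-7| × 1 = 7 cm
5–8 s: |12| × 3 = 36 cm
8–12 s: |9| × 4 = 36 cm
12–18 s: |-9| × 6 = 54 cm
Total distance = 153 cm

153 cm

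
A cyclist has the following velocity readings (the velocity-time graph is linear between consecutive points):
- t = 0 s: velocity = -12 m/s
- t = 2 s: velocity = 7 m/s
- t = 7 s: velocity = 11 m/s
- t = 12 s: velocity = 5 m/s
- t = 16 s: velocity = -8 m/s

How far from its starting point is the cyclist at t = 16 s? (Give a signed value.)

74 m

Displacement is the signed area under the v-t curve.
0–2 s: ½(-12 + 7)(2) = -5 m
2–7 s: ½(7 + 11)(5) = 45 m
7–12 s: ½(11 + 5)(5) = 40 m
12–16 s: ½(5 + -8)(4) = -6 m
Net displacement = 74 m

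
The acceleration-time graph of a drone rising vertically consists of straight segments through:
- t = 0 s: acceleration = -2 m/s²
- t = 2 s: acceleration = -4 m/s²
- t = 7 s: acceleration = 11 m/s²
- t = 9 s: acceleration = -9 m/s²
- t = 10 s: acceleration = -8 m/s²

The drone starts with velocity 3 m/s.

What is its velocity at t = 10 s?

Δv equals the area under the a-t graph; then v = v₀ + Δv.
0–2 s: ½(-2 + -4)(2) = -6 m/s
2–7 s: ½(-4 + 11)(5) = 17.5 m/s
7–9 s: ½(11 + -9)(2) = 2 m/s
9–10 s: ½(-9 + -8)(1) = -8.5 m/s
Δv = 5 m/s, so v(10) = 3 + (5) = 8 m/s.

8 m/s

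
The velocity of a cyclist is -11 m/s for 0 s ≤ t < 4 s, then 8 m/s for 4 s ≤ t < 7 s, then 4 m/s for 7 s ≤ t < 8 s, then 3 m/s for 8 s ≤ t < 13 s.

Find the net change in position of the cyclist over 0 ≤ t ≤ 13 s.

-1 m

Net displacement equals the area under the velocity-time graph (areas below the axis count negative).
0–4 s: -11 × 4 = -44 m
4–7 s: 8 × 3 = 24 m
7–8 s: 4 × 1 = 4 m
8–13 s: 3 × 5 = 15 m
Net displacement = -1 m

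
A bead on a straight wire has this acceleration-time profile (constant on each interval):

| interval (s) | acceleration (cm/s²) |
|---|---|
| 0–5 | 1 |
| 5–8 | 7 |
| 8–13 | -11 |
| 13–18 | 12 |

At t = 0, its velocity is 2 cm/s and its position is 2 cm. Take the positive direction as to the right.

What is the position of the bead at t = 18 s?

94.5 cm

On each constant-a segment, Δv = aΔt and Δx = v₀Δt + ½aΔt²; chain segment to segment.
0–5 s: v starts 2 cm/s; Δx = 2·5 + ½·1·5² = 22.5 cm; v ends 7 cm/s.
5–8 s: v starts 7 cm/s; Δx = 7·3 + ½·7·3² = 52.5 cm; v ends 28 cm/s.
8–13 s: v starts 28 cm/s; Δx = 28·5 + ½·-11·5² = 2.5 cm; v ends -27 cm/s.
13–18 s: v starts -27 cm/s; Δx = -27·5 + ½·12·5² = 15 cm; v ends 33 cm/s.
x(18) = 2 + Σ Δx = 94.5 cm.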